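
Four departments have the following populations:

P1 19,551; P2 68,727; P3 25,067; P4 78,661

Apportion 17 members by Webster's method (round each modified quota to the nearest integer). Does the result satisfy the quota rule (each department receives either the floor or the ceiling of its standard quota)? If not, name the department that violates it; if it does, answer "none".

none

Standard quotas: P1 1.731, P2 6.085, P3 2.219, P4 6.965.
Webster allocation: P1 2, P2 6, P3 2, P4 7.
Every allocation lies between the lower and upper quota.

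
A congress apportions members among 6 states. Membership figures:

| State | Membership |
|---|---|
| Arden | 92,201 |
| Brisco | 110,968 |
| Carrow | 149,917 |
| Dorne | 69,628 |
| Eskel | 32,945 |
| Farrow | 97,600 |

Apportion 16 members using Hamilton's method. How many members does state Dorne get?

2

Standard divisor: 553259 ÷ 16 ≈ 34578.688.
Standard quotas: Arden 2.6664, Brisco 3.2091, Carrow 4.3355, Dorne 2.0136, Eskel 0.9528, Farrow 2.8225.
Lower quotas: Arden 2, Brisco 3, Carrow 4, Dorne 2, Eskel 0, Farrow 2 (sum 13, leaving 3 seats).
Remainders in descending order: Eskel 0.9528, Farrow 0.8225, Arden 0.6664, Carrow 0.3355, Brisco 0.2091, Dorne 0.0136.
The surplus seats go to Eskel, Farrow, Arden.
Dorne receives 2.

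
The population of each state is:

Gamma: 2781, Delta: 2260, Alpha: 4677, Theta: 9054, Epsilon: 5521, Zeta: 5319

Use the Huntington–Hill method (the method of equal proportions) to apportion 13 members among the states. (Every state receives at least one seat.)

Gamma 1, Delta 1, Alpha 2, Theta 4, Epsilon 3, Zeta 2

With divisor 2213: modified quotas Gamma 1.257, Delta 1.021, Alpha 2.113, Theta 4.091, Epsilon 2.495, Zeta 2.404.
Geometric-mean thresholds: Gamma √(1·2)=1.414, Delta √(1·2)=1.414, Alpha √(2·3)=2.449, Theta √(4·5)=4.472, Epsilon √(2·3)=2.449, Zeta √(2·3)=2.449.
Each quota rounded against its threshold gives Gamma 1, Delta 1, Alpha 2, Theta 4, Epsilon 3, Zeta 2 (total 13).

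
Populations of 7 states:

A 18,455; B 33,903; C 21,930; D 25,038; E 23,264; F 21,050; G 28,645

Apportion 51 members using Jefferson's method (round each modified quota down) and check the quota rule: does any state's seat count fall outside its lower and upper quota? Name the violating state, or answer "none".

Standard quotas: A 5.463, B 10.036, C 6.492, D 7.412, E 6.887, F 6.231, G 8.480.
Jefferson allocation: A 5, B 10, C 7, D 7, E 7, F 6, G 9.
Every allocation lies between the lower and upper quota.

none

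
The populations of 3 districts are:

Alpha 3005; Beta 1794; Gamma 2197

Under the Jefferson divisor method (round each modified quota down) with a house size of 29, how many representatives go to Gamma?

Standard divisor 6996/29 ≈ 241.241; standard quotas: Alpha 12.456, Beta 7.437, Gamma 9.107.
Rounding down gives 12, 7, 9 = 28 seats, so the divisor must be adjusted.
With modified divisor 230: modified quotas Alpha 13.065, Beta 7.800, Gamma 9.552.
Rounding down: Alpha 13, Beta 7, Gamma 9 (total 29).
Gamma receives 9.

9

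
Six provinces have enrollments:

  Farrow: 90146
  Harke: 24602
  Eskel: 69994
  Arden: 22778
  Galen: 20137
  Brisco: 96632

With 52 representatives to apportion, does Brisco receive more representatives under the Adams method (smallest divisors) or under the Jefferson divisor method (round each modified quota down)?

Jefferson

Adams: Farrow 14, Harke 4, Eskel 11, Arden 4, Galen 4, Brisco 15.
Jefferson: Farrow 15, Harke 4, Eskel 11, Arden 3, Galen 3, Brisco 16.
Brisco gets 15 under Adams and 16 under Jefferson.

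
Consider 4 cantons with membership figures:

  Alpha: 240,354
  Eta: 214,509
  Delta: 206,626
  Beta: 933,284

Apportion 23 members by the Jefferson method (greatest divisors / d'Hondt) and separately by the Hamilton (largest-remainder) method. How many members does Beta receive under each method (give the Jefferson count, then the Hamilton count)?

14 and 13

Jefferson: Alpha 3, Eta 3, Delta 3, Beta 14.
Hamilton: Alpha 4, Eta 3, Delta 3, Beta 13.
Beta gets 14 under Jefferson and 13 under Hamilton.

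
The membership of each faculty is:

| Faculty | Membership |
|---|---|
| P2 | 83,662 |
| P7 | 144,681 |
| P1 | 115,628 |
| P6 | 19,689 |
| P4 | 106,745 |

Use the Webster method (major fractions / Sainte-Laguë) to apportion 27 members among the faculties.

Standard divisor 470405/27 ≈ 17422.407; standard quotas: P2 4.802, P7 8.304, P1 6.637, P6 1.130, P4 6.127.
Rounding to the nearest integer gives P2 5, P7 8, P1 7, P6 1, P4 6 — total 27, matching the house size, so no adjustment is needed.

P2: 5, P7: 8, P1: 7, P6: 1, P4: 6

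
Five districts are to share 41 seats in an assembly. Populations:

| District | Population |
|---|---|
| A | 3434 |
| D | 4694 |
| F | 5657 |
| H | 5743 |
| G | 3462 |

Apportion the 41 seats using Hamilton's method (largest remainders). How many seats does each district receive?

Total 22990; standard divisor 22990/41 ≈ 560.732.
Standard quotas: A 6.1241, D 8.3712, F 10.0886, H 10.2420, G 6.1741.
Lower quotas: A 6, D 8, F 10, H 10, G 6 (sum 40, leaving 1 seat).
Remainders in descending order: D 0.3712, H 0.2420, G 0.1741, A 0.1241, F 0.0886.
Largest remainder: D receives the extra seat.

A 6; D 9; F 10; H 10; G 6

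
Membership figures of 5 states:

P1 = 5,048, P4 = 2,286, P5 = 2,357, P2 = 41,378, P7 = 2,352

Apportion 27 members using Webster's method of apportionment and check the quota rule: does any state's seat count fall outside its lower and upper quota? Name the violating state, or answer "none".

Standard quotas: P1 2.551, P4 1.155, P5 1.191, P2 20.913, P7 1.189.
Webster allocation: P1 3, P4 1, P5 1, P2 21, P7 1.
Every allocation lies between the lower and upper quota.

none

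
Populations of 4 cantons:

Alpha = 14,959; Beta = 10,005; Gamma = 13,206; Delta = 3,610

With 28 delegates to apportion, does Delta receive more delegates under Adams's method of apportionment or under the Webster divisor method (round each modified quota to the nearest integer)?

Adams

Adams: Alpha 10, Beta 7, Gamma 8, Delta 3.
Webster: Alpha 10, Beta 7, Gamma 9, Delta 2.
Delta gets 3 under Adams and 2 under Webster.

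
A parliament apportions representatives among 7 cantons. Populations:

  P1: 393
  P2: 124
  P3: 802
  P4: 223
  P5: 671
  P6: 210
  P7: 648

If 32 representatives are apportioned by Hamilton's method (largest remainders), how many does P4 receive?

2

The standard divisor is 3071/32 ≈ 95.969.
Standard quotas: P1 4.095, P2 1.292, P3 8.357, P4 2.324, P5 6.992, P6 2.188, P7 6.752.
Lower quotas: P1 4, P2 1, P3 8, P4 2, P5 6, P6 2, P7 6 (sum 29, leaving 3 seats).
Remainders in descending order: P5 0.992, P7 0.752, P3 0.357, P4 0.324, P2 0.292, P6 0.188, P1 0.095.
The surplus seats go to P5, P7, P3.
P4 receives 2.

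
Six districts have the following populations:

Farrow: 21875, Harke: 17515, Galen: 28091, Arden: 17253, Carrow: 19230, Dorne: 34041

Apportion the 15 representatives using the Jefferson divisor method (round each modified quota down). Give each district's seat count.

Standard divisor 138005/15 ≈ 9200.333; standard quotas: Farrow 2.378, Harke 1.904, Galen 3.053, Arden 1.875, Carrow 2.090, Dorne 3.700.
Rounding down gives 2, 1, 3, 1, 2, 3 = 12 seats, so the divisor must be adjusted.
With modified divisor 7900: modified quotas Farrow 2.769, Harke 2.217, Galen 3.556, Arden 2.184, Carrow 2.434, Dorne 4.309.
Rounding down: Farrow 2, Harke 2, Galen 3, Arden 2, Carrow 2, Dorne 4 (total 15).

Farrow 2, Harke 2, Galen 3, Arden 2, Carrow 2, Dorne 4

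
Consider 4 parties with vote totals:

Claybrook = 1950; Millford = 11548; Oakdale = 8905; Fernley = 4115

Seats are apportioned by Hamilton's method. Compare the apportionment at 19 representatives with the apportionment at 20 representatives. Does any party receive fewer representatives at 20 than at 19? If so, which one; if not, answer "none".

At 19 seats: Claybrook 2, Millford 8, Oakdale 6, Fernley 3.
At 20 seats: Claybrook 1, Millford 9, Oakdale 7, Fernley 3.
Claybrook drops from 2 to 1.

Claybrook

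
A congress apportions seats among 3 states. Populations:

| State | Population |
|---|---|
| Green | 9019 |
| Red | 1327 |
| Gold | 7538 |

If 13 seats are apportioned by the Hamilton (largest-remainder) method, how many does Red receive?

1

Standard divisor: 17884 ÷ 13 ≈ 1375.692.
Standard quotas: Green 6.5560, Red 0.9646, Gold 5.4794.
Lower quotas: Green 6, Red 0, Gold 5 (sum 11, leaving 2 seats).
Remainders in descending order: Red 0.9646, Green 0.5560, Gold 0.4794.
The surplus seats go to Red, Green.
Red receives 1.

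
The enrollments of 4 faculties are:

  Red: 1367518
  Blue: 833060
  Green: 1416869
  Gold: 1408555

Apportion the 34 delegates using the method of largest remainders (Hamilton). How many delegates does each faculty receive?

Red: 9, Blue: 6, Green: 10, Gold: 9

The standard divisor is 5026002/34 ≈ 147823.588.
Standard quotas: Red 9.2510, Blue 5.6355, Green 9.5849, Gold 9.5286.
Lower quotas: Red 9, Blue 5, Green 9, Gold 9 (sum 32, leaving 2 seats).
Remainders in descending order: Blue 0.6355, Green 0.5849, Gold 0.5286, Red 0.2510.
Largest remainders: Blue, Green receive the extra seats.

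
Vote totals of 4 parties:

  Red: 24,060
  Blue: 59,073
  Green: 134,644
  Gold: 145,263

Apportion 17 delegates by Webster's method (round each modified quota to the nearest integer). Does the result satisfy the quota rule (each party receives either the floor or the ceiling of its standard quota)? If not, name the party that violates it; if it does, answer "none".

none

Standard quotas: Red 1.127, Blue 2.766, Green 6.305, Gold 6.802.
Webster allocation: Red 1, Blue 3, Green 6, Gold 7.
Every allocation lies between the lower and upper quota.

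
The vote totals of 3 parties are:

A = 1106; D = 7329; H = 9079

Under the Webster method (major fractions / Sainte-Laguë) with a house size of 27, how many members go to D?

11

Standard divisor 17514/27 ≈ 648.667; standard quotas: A 1.705, D 11.299, H 13.996.
Rounding to the nearest integer gives A 2, D 11, H 14 — total 27, matching the house size, so no adjustment is needed.
D receives 11.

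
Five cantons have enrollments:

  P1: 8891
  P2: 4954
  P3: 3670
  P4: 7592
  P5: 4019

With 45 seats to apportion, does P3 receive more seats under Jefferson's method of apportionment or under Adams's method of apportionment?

Jefferson: P1 14, P2 8, P3 5, P4 12, P5 6.
Adams: P1 13, P2 8, P3 6, P4 12, P5 6.
P3 gets 5 under Jefferson and 6 under Adams.

Adams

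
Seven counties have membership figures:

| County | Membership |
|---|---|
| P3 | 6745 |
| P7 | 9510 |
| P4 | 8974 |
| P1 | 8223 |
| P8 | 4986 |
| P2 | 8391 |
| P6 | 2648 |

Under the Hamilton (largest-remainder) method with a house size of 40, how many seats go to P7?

The standard divisor is 49477/40 ≈ 1236.925.
Standard quotas: P3 5.4530, P7 7.6884, P4 7.2551, P1 6.6479, P8 4.0310, P2 6.7838, P6 2.1408.
Lower quotas: P3 5, P7 7, P4 7, P1 6, P8 4, P2 6, P6 2 (sum 37, leaving 3 seats).
Remainders in descending order: P2 0.7838, P7 0.6884, P1 0.6479, P3 0.4530, P4 0.2551, P6 0.1408, P8 0.0310.
Largest remainders: P2, P7, P1 receive the extra seats.
P7 receives 8.

8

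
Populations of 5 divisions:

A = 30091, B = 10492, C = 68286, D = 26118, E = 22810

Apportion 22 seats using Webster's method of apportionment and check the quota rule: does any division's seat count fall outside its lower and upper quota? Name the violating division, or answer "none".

none

Standard quotas: A 4.195, B 1.463, C 9.520, D 3.641, E 3.180.
Webster allocation: A 4, B 1, C 10, D 4, E 3.
Every allocation lies between the lower and upper quota.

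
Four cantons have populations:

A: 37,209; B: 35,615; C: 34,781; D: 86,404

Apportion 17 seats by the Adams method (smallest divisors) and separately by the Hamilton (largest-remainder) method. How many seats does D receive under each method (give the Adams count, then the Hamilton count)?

7 and 8

Adams: A 4, B 3, C 3, D 7.
Hamilton: A 3, B 3, C 3, D 8.
D gets 7 under Adams and 8 under Hamilton.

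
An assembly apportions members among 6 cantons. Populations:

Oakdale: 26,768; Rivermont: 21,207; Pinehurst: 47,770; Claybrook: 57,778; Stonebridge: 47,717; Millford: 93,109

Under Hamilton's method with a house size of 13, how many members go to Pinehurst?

The standard divisor is 294349/13 ≈ 22642.231.
Standard quotas: Oakdale 1.1822, Rivermont 0.9366, Pinehurst 2.1098, Claybrook 2.5518, Stonebridge 2.1074, Millford 4.1122.
Lower quotas: Oakdale 1, Rivermont 0, Pinehurst 2, Claybrook 2, Stonebridge 2, Millford 4 (sum 11, leaving 2 seats).
Remainders in descending order: Rivermont 0.9366, Claybrook 0.5518, Oakdale 0.1822, Millford 0.1122, Pinehurst 0.1098, Stonebridge 0.1074.
The surplus seats go to Rivermont, Claybrook.
Pinehurst receives 2.

2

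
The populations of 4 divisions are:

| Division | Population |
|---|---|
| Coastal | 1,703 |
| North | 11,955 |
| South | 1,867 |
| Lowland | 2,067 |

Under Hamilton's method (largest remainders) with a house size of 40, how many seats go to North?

Standard divisor: 17592 ÷ 40 ≈ 439.8.
Standard quotas: Coastal 3.8722, North 27.1828, South 4.2451, Lowland 4.6999.
Lower quotas: Coastal 3, North 27, South 4, Lowland 4 (sum 38, leaving 2 seats).
Remainders in descending order: Coastal 0.8722, Lowland 0.6999, South 0.2451, North 0.1828.
The surplus seats go to Coastal, Lowland.
North receives 27.

27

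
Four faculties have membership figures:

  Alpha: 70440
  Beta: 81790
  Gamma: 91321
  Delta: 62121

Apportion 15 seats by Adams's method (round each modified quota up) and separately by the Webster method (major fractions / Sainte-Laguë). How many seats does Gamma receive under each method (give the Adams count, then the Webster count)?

Adams: Alpha 4, Beta 4, Gamma 4, Delta 3.
Webster: Alpha 3, Beta 4, Gamma 5, Delta 3.
Gamma gets 4 under Adams and 5 under Webster.

4 and 5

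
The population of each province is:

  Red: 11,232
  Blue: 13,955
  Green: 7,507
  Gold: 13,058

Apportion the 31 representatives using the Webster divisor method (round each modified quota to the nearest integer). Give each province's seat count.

Standard divisor 45752/31 ≈ 1475.871; standard quotas: Red 7.610, Blue 9.455, Green 5.086, Gold 8.848.
Rounding to the nearest integer gives Red 8, Blue 9, Green 5, Gold 9 — total 31, matching the house size, so no adjustment is needed.

Red 8, Blue 9, Green 5, Gold 9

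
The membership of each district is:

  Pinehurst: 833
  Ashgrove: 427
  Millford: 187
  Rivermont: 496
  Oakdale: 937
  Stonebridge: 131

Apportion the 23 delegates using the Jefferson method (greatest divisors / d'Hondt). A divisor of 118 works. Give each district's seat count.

Pinehurst=7, Ashgrove=3, Millford=1, Rivermont=4, Oakdale=7, Stonebridge=1

With modified divisor 118: modified quotas Pinehurst 7.059, Ashgrove 3.619, Millford 1.585, Rivermont 4.203, Oakdale 7.941, Stonebridge 1.110.
Rounding down: Pinehurst 7, Ashgrove 3, Millford 1, Rivermont 4, Oakdale 7, Stonebridge 1 (total 23).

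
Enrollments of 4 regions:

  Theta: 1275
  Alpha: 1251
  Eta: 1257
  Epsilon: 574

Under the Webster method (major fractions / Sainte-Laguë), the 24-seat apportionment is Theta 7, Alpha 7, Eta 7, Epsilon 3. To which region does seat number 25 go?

Priority for the next seat is population ÷ (current seats + 0.5).
Priorities: Theta 170.000, Alpha 166.800, Eta 167.600, Epsilon 164.000.
Highest priority: Theta.

Theta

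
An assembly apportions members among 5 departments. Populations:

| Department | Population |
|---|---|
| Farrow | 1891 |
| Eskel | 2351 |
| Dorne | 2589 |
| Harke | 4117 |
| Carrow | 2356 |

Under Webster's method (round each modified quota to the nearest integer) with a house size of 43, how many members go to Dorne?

8

Standard divisor 13304/43 ≈ 309.395; standard quotas: Farrow 6.112, Eskel 7.599, Dorne 8.368, Harke 13.307, Carrow 7.615.
Rounding to the nearest integer gives Farrow 6, Eskel 8, Dorne 8, Harke 13, Carrow 8 — total 43, matching the house size, so no adjustment is needed.
Dorne receives 8.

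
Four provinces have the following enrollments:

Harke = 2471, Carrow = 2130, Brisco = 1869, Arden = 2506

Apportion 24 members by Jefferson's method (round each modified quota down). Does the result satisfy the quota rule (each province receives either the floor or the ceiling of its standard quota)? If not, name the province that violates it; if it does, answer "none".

Standard quotas: Harke 6.607, Carrow 5.695, Brisco 4.997, Arden 6.701.
Jefferson allocation: Harke 6, Carrow 6, Brisco 5, Arden 7.
Every allocation lies between the lower and upper quota.

none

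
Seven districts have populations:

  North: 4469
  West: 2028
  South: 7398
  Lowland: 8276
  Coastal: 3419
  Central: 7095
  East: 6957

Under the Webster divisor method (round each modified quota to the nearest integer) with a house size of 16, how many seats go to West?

1

Standard divisor 39642/16 ≈ 2477.625; standard quotas: North 1.804, West 0.819, South 2.986, Lowland 3.340, Coastal 1.380, Central 2.864, East 2.808.
Rounding to the nearest integer gives North 2, West 1, South 3, Lowland 3, Coastal 1, Central 3, East 3 — total 16, matching the house size, so no adjustment is needed.
West receives 1.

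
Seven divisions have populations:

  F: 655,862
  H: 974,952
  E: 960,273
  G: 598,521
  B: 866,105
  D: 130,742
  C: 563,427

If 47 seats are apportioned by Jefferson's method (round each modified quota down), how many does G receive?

6

Standard divisor 4749882/47 ≈ 101061.319; standard quotas: F 6.490, H 9.647, E 9.502, G 5.922, B 8.570, D 1.294, C 5.575.
Rounding down gives 6, 9, 9, 5, 8, 1, 5 = 43 seats, so the divisor must be adjusted.
With modified divisor 95000: modified quotas F 6.904, H 10.263, E 10.108, G 6.300, B 9.117, D 1.376, C 5.931.
Rounding down: F 6, H 10, E 10, G 6, B 9, D 1, C 5 (total 47).
G receives 6.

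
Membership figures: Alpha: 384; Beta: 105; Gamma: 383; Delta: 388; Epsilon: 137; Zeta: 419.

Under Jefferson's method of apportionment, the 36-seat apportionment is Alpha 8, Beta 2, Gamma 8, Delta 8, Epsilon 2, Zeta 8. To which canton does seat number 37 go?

Zeta

Priority for the next seat is population ÷ (current seats + 1).
Priorities: Alpha 42.667, Beta 35.000, Gamma 42.556, Delta 43.111, Epsilon 45.667, Zeta 46.556.
Highest priority: Zeta.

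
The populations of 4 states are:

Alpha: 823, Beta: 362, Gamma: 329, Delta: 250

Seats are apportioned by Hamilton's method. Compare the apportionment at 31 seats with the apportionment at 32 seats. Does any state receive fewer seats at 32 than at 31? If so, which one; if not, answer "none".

none

At 31 seats: Alpha 15, Beta 6, Gamma 6, Delta 4.
At 32 seats: Alpha 15, Beta 7, Gamma 6, Delta 4.
No state's allocation decreased.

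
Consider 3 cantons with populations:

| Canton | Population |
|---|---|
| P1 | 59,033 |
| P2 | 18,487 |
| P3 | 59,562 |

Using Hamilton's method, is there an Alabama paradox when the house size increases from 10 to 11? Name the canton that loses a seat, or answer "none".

At 10 seats: P1 4, P2 2, P3 4.
At 11 seats: P1 5, P2 1, P3 5.
P2 drops from 2 to 1.

P2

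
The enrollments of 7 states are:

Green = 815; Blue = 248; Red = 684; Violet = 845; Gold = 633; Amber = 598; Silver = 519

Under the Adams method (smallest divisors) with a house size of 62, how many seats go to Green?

Standard divisor 4342/62 ≈ 70.032; standard quotas: Green 11.637, Blue 3.541, Red 9.767, Violet 12.066, Gold 9.039, Amber 8.539, Silver 7.411.
Rounding up gives 12, 4, 10, 13, 10, 9, 8 = 66 seats, so the divisor must be adjusted.
With modified divisor 74.4: modified quotas Green 10.954, Blue 3.333, Red 9.194, Violet 11.358, Gold 8.508, Amber 8.038, Silver 6.976.
Rounding up: Green 11, Blue 4, Red 10, Violet 12, Gold 9, Amber 9, Silver 7 (total 62).
Green receives 11.

11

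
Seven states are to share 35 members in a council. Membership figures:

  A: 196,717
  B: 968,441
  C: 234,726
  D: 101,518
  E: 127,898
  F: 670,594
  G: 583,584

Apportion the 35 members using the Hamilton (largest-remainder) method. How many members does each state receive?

A 2, B 12, C 3, D 1, E 2, F 8, G 7

The standard divisor is 2883478/35 ≈ 82385.086.
Standard quotas: A 2.3878, B 11.7551, C 2.8491, D 1.2322, E 1.5524, F 8.1397, G 7.0836.
Lower quotas: A 2, B 11, C 2, D 1, E 1, F 8, G 7 (sum 32, leaving 3 seats).
Remainders in descending order: C 0.8491, B 0.7551, E 0.5524, A 0.3878, D 0.2322, F 0.1397, G 0.0836.
Largest remainders: C, B, E receive the extra seats.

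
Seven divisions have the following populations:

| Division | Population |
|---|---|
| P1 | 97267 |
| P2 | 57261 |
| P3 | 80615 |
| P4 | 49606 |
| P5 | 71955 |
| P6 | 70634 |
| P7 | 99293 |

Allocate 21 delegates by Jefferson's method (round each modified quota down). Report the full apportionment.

Standard divisor 526631/21 ≈ 25077.667; standard quotas: P1 3.879, P2 2.283, P3 3.215, P4 1.978, P5 2.869, P6 2.817, P7 3.959.
Rounding down gives 3, 2, 3, 1, 2, 2, 3 = 16 seats, so the divisor must be adjusted.
With modified divisor 21800: modified quotas P1 4.462, P2 2.627, P3 3.698, P4 2.276, P5 3.301, P6 3.240, P7 4.555.
Rounding down: P1 4, P2 2, P3 3, P4 2, P5 3, P6 3, P7 4 (total 21).

P1 4; P2 2; P3 3; P4 2; P5 3; P6 3; P7 4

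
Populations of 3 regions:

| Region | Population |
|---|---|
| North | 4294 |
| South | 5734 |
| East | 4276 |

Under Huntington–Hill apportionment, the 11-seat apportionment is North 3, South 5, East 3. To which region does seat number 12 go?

Priority for the next seat is population ÷ (√(s·(s+1))).
Priorities: North 1239.571, South 1046.880, East 1234.375.
Highest priority: North.

North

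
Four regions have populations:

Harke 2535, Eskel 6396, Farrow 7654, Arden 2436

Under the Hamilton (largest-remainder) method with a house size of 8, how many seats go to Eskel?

3

Total 19021; standard divisor 19021/8 ≈ 2377.625.
Standard quotas: Harke 1.0662, Eskel 2.6901, Farrow 3.2192, Arden 1.0246.
Lower quotas: Harke 1, Eskel 2, Farrow 3, Arden 1 (sum 7, leaving 1 seat).
Remainders in descending order: Eskel 0.6901, Farrow 0.2192, Harke 0.0662, Arden 0.0246.
The surplus seat goes to Eskel.
Eskel receives 3.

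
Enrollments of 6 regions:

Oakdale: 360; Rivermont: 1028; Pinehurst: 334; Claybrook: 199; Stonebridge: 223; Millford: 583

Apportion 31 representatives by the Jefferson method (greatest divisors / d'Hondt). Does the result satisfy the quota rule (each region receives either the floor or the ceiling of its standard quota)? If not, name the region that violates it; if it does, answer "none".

Standard quotas: Oakdale 4.092, Rivermont 11.686, Pinehurst 3.797, Claybrook 2.262, Stonebridge 2.535, Millford 6.627.
Jefferson allocation: Oakdale 4, Rivermont 12, Pinehurst 4, Claybrook 2, Stonebridge 2, Millford 7.
Every allocation lies between the lower and upper quota.

none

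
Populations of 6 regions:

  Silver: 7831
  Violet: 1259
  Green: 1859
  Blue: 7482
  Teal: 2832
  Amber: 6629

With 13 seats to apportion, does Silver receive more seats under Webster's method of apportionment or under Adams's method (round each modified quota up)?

Webster

Webster: Silver 4, Violet 1, Green 1, Blue 3, Teal 1, Amber 3.
Adams: Silver 3, Violet 1, Green 1, Blue 3, Teal 2, Amber 3.
Silver gets 4 under Webster and 3 under Adams.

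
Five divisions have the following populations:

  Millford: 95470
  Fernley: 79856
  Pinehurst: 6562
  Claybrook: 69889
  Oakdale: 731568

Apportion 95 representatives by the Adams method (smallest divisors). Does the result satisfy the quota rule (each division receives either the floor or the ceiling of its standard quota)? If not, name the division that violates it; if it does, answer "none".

Oakdale

Standard quotas: Millford 9.223, Fernley 7.715, Pinehurst 0.634, Claybrook 6.752, Oakdale 70.676.
Adams allocation: Millford 10, Fernley 8, Pinehurst 1, Claybrook 7, Oakdale 69.
Oakdale has quota 70.676 (lower 70, upper 71) but receives 69 — outside the quota interval.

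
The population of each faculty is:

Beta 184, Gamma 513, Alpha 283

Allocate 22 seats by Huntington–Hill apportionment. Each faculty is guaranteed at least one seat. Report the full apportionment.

Beta: 4, Gamma: 12, Alpha: 6

With divisor 44: modified quotas Beta 4.182, Gamma 11.659, Alpha 6.432.
Geometric-mean thresholds: Beta √(4·5)=4.472, Gamma √(11·12)=11.489, Alpha √(6·7)=6.481.
Each quota rounded against its threshold gives Beta 4, Gamma 12, Alpha 6 (total 22).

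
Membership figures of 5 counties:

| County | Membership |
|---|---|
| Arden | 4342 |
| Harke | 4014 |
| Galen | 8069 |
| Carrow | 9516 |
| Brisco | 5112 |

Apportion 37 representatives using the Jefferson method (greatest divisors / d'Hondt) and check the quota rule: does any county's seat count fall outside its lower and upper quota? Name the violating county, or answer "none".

none

Standard quotas: Arden 5.174, Harke 4.783, Galen 9.614, Carrow 11.338, Brisco 6.091.
Jefferson allocation: Arden 5, Harke 5, Galen 10, Carrow 11, Brisco 6.
Every allocation lies between the lower and upper quota.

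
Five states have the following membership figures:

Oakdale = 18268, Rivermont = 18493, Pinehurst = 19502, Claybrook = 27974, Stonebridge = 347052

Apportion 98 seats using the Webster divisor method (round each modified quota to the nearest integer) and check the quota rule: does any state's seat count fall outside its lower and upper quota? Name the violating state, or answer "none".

Stonebridge

Standard quotas: Oakdale 4.151, Rivermont 4.202, Pinehurst 4.431, Claybrook 6.356, Stonebridge 78.859.
Webster allocation: Oakdale 4, Rivermont 4, Pinehurst 4, Claybrook 6, Stonebridge 80.
Stonebridge has quota 78.859 (lower 78, upper 79) but receives 80 — outside the quota interval.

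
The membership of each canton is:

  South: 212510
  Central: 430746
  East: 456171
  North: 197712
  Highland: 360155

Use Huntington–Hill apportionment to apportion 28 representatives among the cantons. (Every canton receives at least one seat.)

South: 4; Central: 7; East: 8; North: 3; Highland: 6

With divisor 59260: modified quotas South 3.586, Central 7.269, East 7.698, North 3.336, Highland 6.078.
Geometric-mean thresholds: South √(3·4)=3.464, Central √(7·8)=7.483, East √(7·8)=7.483, North √(3·4)=3.464, Highland √(6·7)=6.481.
Each quota rounded against its threshold gives South 4, Central 7, East 8, North 3, Highland 6 (total 28).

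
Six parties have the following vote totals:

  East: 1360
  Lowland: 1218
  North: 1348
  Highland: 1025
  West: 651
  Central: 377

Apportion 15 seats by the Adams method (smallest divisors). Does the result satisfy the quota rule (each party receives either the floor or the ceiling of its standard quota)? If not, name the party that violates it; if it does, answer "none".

Standard quotas: East 3.412, Lowland 3.056, North 3.382, Highland 2.572, West 1.633, Central 0.946.
Adams allocation: East 3, Lowland 3, North 3, Highland 3, West 2, Central 1.
Every allocation lies between the lower and upper quota.

none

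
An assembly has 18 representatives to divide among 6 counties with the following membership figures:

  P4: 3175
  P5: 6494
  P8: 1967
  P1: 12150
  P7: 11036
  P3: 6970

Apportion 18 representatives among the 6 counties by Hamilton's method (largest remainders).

Standard divisor: 41792 ÷ 18 ≈ 2321.778.
Standard quotas: P4 1.3675, P5 2.7970, P8 0.8472, P1 5.2331, P7 4.7533, P3 3.0020.
Lower quotas: P4 1, P5 2, P8 0, P1 5, P7 4, P3 3 (sum 15, leaving 3 seats).
Remainders in descending order: P8 0.8472, P5 0.7970, P7 0.7533, P4 0.3675, P1 0.2331, P3 0.0020.
Largest remainders: P8, P5, P7 receive the extra seats.

P4: 1; P5: 3; P8: 1; P1: 5; P7: 5; P3: 3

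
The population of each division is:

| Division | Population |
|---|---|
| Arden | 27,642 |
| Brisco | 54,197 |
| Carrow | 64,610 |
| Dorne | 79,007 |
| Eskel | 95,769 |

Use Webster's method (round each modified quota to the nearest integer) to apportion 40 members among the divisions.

Arden 3; Brisco 7; Carrow 8; Dorne 10; Eskel 12

Standard divisor 321225/40 ≈ 8030.625; standard quotas: Arden 3.442, Brisco 6.749, Carrow 8.045, Dorne 9.838, Eskel 11.925.
Rounding to the nearest integer gives Arden 3, Brisco 7, Carrow 8, Dorne 10, Eskel 12 — total 40, matching the house size, so no adjustment is needed.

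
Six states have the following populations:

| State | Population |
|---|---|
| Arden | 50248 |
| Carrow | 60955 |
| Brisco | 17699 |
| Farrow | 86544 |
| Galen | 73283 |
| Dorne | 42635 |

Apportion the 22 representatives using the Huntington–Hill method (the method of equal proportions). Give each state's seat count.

With divisor 15153: modified quotas Arden 3.316, Carrow 4.023, Brisco 1.168, Farrow 5.711, Galen 4.836, Dorne 2.814.
Geometric-mean thresholds: Arden √(3·4)=3.464, Carrow √(4·5)=4.472, Brisco √(1·2)=1.414, Farrow √(5·6)=5.477, Galen √(4·5)=4.472, Dorne √(2·3)=2.449.
Each quota rounded against its threshold gives Arden 3, Carrow 4, Brisco 1, Farrow 6, Galen 5, Dorne 3 (total 22).

Arden 3, Carrow 4, Brisco 1, Farrow 6, Galen 5, Dorne 3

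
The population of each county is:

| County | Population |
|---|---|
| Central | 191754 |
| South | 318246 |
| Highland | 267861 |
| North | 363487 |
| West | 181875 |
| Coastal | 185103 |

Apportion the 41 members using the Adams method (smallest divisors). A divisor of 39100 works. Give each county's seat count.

With modified divisor 39100: modified quotas Central 4.904, South 8.139, Highland 6.851, North 9.296, West 4.652, Coastal 4.734.
Rounding up: Central 5, South 9, Highland 7, North 10, West 5, Coastal 5 (total 41).

Central=5; South=9; Highland=7; North=10; West=5; Coastal=5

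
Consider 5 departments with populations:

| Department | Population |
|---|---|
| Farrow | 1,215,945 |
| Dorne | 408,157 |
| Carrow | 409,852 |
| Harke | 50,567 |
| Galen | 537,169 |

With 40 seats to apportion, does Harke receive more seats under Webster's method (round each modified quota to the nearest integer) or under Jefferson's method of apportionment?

Webster

Webster: Farrow 19, Dorne 6, Carrow 6, Harke 1, Galen 8.
Jefferson: Farrow 20, Dorne 6, Carrow 6, Harke 0, Galen 8.
Harke gets 1 under Webster and 0 under Jefferson.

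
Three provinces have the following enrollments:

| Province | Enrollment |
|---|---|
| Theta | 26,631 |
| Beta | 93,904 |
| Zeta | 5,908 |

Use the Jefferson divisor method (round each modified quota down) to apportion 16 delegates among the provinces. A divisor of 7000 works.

With modified divisor 7000: modified quotas Theta 3.804, Beta 13.415, Zeta 0.844.
Rounding down: Theta 3, Beta 13, Zeta 0 (total 16).

Theta: 3, Beta: 13, Zeta: 0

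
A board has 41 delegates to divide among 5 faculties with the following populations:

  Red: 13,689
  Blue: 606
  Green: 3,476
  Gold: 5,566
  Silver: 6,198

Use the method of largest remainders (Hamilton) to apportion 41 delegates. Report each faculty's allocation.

Red 19; Blue 1; Green 5; Gold 8; Silver 8

Total 29535; standard divisor 29535/41 ≈ 720.366.
Standard quotas: Red 19.0028, Blue 0.8412, Green 4.8253, Gold 7.7266, Silver 8.6040.
Lower quotas: Red 19, Blue 0, Green 4, Gold 7, Silver 8 (sum 38, leaving 3 seats).
Remainders in descending order: Blue 0.8412, Green 0.8253, Gold 0.7266, Silver 0.6040, Red 0.0028.
The surplus seats go to Blue, Green, Gold.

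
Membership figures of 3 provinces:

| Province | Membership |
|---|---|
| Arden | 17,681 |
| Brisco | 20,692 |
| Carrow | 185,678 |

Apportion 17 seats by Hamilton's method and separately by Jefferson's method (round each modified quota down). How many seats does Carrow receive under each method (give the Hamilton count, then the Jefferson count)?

Hamilton: Arden 1, Brisco 2, Carrow 14.
Jefferson: Arden 1, Brisco 1, Carrow 15.
Carrow gets 14 under Hamilton and 15 under Jefferson.

14 and 15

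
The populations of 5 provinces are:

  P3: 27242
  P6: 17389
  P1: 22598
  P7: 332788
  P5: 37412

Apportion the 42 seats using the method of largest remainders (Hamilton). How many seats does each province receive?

P3: 3, P6: 2, P1: 2, P7: 32, P5: 3

Total 437429; standard divisor 437429/42 ≈ 10414.976.
Standard quotas: P3 2.6157, P6 1.6696, P1 2.1698, P7 31.9528, P5 3.5921.
Lower quotas: P3 2, P6 1, P1 2, P7 31, P5 3 (sum 39, leaving 3 seats).
Remainders in descending order: P7 0.9528, P6 0.6696, P3 0.6157, P5 0.5921, P1 0.1698.
Largest remainders: P7, P6, P3 receive the extra seats.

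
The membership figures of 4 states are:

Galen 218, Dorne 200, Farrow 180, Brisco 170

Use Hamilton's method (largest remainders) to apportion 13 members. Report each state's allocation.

Total 768; standard divisor 768/13 ≈ 59.077.
Standard quotas: Galen 3.690, Dorne 3.385, Farrow 3.047, Brisco 2.878.
Lower quotas: Galen 3, Dorne 3, Farrow 3, Brisco 2 (sum 11, leaving 2 seats).
Remainders in descending order: Brisco 0.878, Galen 0.690, Dorne 0.385, Farrow 0.047.
The surplus seats go to Brisco, Galen.

Galen=4, Dorne=3, Farrow=3, Brisco=3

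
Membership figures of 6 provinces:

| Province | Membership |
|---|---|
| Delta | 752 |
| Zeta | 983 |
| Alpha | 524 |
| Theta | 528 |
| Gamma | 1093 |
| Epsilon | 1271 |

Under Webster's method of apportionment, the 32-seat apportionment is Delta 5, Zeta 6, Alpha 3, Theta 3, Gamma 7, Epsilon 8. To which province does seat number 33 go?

Priority for the next seat is population ÷ (current seats + 0.5).
Priorities: Delta 136.727, Zeta 151.231, Alpha 149.714, Theta 150.857, Gamma 145.733, Epsilon 149.529.
Highest priority: Zeta.

Zeta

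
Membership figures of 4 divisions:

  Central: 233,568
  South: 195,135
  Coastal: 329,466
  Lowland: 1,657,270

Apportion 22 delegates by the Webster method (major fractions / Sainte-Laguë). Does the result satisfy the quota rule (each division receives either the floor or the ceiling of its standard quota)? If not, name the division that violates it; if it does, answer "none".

Standard quotas: Central 2.127, South 1.777, Coastal 3.001, Lowland 15.095.
Webster allocation: Central 2, South 2, Coastal 3, Lowland 15.
Every allocation lies between the lower and upper quota.

none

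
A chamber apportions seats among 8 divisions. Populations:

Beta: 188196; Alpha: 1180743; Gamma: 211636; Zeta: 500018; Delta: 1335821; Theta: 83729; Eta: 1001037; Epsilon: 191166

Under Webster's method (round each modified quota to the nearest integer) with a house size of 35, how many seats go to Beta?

Standard divisor 4692346/35 ≈ 134067.029; standard quotas: Beta 1.404, Alpha 8.807, Gamma 1.579, Zeta 3.730, Delta 9.964, Theta 0.625, Eta 7.467, Epsilon 1.426.
Rounding to the nearest integer gives Beta 1, Alpha 9, Gamma 2, Zeta 4, Delta 10, Theta 1, Eta 7, Epsilon 1 — total 35, matching the house size, so no adjustment is needed.
Beta receives 1.

1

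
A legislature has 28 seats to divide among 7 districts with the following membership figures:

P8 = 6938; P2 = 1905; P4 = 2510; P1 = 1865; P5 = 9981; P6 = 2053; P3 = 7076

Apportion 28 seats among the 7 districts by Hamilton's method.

P8 6, P2 2, P4 2, P1 1, P5 9, P6 2, P3 6

The standard divisor is 32328/28 ≈ 1154.571.
Standard quotas: P8 6.0092, P2 1.6500, P4 2.1740, P1 1.6153, P5 8.6448, P6 1.7781, P3 6.1287.
Lower quotas: P8 6, P2 1, P4 2, P1 1, P5 8, P6 1, P3 6 (sum 25, leaving 3 seats).
Remainders in descending order: P6 0.7781, P2 0.6500, P5 0.6448, P1 0.6153, P4 0.1740, P3 0.1287, P8 0.0092.
Largest remainders: P6, P2, P5 receive the extra seats.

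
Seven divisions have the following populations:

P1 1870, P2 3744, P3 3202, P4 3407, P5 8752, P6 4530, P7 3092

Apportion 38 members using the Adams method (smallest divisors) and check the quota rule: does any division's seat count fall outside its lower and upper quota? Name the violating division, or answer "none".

Standard quotas: P1 2.485, P2 4.975, P3 4.255, P4 4.527, P5 11.630, P6 6.020, P7 4.109.
Adams allocation: P1 3, P2 5, P3 4, P4 5, P5 11, P6 6, P7 4.
Every allocation lies between the lower and upper quota.

none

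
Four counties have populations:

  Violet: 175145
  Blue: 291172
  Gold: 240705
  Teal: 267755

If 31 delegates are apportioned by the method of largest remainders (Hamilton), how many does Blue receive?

9

Total 974777; standard divisor 974777/31 ≈ 31444.419.
Standard quotas: Violet 5.5700, Blue 9.2599, Gold 7.6549, Teal 8.5152.
Lower quotas: Violet 5, Blue 9, Gold 7, Teal 8 (sum 29, leaving 2 seats).
Remainders in descending order: Gold 0.6549, Violet 0.5700, Teal 0.5152, Blue 0.2599.
The surplus seats go to Gold, Violet.
Blue receives 9.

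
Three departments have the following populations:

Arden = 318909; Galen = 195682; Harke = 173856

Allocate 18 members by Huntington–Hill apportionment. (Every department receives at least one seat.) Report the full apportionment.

Arden 8, Galen 5, Harke 5

With divisor 38230: modified quotas Arden 8.342, Galen 5.119, Harke 4.548.
Geometric-mean thresholds: Arden √(8·9)=8.485, Galen √(5·6)=5.477, Harke √(4·5)=4.472.
Each quota rounded against its threshold gives Arden 8, Galen 5, Harke 5 (total 18).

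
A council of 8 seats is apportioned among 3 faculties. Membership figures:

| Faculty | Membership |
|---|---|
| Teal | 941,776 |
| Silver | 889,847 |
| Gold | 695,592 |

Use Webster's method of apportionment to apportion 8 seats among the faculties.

Standard divisor 2527215/8 ≈ 315901.875; standard quotas: Teal 2.981, Silver 2.817, Gold 2.202.
Rounding to the nearest integer gives Teal 3, Silver 3, Gold 2 — total 8, matching the house size, so no adjustment is needed.

Teal 3; Silver 3; Gold 2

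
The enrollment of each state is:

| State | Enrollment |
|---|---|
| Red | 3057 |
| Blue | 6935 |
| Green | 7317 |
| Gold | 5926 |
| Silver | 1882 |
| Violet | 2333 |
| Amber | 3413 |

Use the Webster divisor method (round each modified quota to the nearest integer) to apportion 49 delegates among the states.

Red: 5; Blue: 11; Green: 12; Gold: 9; Silver: 3; Violet: 4; Amber: 5

Standard divisor 30863/49 ≈ 629.857; standard quotas: Red 4.853, Blue 11.010, Green 11.617, Gold 9.408, Silver 2.988, Violet 3.704, Amber 5.419.
Rounding to the nearest integer gives Red 5, Blue 11, Green 12, Gold 9, Silver 3, Violet 4, Amber 5 — total 49, matching the house size, so no adjustment is needed.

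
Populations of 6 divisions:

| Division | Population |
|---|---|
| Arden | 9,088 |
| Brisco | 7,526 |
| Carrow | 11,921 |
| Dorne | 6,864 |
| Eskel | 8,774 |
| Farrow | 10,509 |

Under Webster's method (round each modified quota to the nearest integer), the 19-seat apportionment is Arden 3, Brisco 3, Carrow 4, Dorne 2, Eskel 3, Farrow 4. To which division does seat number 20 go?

Priority for the next seat is population ÷ (current seats + 0.5).
Priorities: Arden 2596.571, Brisco 2150.286, Carrow 2649.111, Dorne 2745.600, Eskel 2506.857, Farrow 2335.333.
Highest priority: Dorne.

Dorne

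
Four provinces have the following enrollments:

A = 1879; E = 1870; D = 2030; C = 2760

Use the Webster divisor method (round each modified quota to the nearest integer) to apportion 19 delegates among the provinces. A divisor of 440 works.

A 4; E 4; D 5; C 6

With modified divisor 440: modified quotas A 4.270, E 4.250, D 4.614, C 6.273.
Rounding to the nearest integer: A 4, E 4, D 5, C 6 (total 19).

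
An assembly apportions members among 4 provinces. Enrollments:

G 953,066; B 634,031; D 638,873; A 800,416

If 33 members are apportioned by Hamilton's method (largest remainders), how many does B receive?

Standard divisor: 3026386 ÷ 33 ≈ 91708.667.
Standard quotas: G 10.3923, B 6.9135, D 6.9663, A 8.7278.
Lower quotas: G 10, B 6, D 6, A 8 (sum 30, leaving 3 seats).
Remainders in descending order: D 0.9663, B 0.9135, A 0.7278, G 0.3923.
Largest remainders: D, B, A receive the extra seats.
B receives 7.

7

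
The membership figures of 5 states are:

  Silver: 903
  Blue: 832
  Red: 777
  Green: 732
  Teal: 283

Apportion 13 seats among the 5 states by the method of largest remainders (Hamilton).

Silver 3; Blue 3; Red 3; Green 3; Teal 1

Standard divisor: 3527 ÷ 13 ≈ 271.308.
Standard quotas: Silver 3.328, Blue 3.067, Red 2.864, Green 2.698, Teal 1.043.
Lower quotas: Silver 3, Blue 3, Red 2, Green 2, Teal 1 (sum 11, leaving 2 seats).
Remainders in descending order: Red 0.864, Green 0.698, Silver 0.328, Blue 0.067, Teal 0.043.
Largest remainders: Red, Green receive the extra seats.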